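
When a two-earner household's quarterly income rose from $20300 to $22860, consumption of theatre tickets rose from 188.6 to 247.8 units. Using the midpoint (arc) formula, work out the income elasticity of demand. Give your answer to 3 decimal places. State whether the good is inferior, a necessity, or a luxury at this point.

ΔQ = 247.8 − 188.6 = 59.2; midpoint Q̄ = (188.6 + 247.8)/2 = 218.2.
ΔI = 22860 − 20300 = 2560; midpoint Ī = (20300 + 22860)/2 = 21580.
η = (ΔQ/Q̄) ÷ (ΔI/Ī) = (59.2/218.2) ÷ (2560/21580) = 2.287.
η > 1 ⇒ luxury.

2.287 (luxury)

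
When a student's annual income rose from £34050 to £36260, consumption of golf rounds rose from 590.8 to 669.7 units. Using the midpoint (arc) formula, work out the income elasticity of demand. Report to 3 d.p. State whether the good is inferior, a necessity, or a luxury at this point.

1.991 (luxury)

ΔQ = 669.7 − 590.8 = 78.9; midpoint Q̄ = (590.8 + 669.7)/2 = 630.25.
ΔI = 36260 − 34050 = 2210; midpoint Ī = (34050 + 36260)/2 = 35155.
η = (ΔQ/Q̄) ÷ (ΔI/Ī) = (78.9/630.25) ÷ (2210/35155) = 1.991.
η > 1 ⇒ luxury.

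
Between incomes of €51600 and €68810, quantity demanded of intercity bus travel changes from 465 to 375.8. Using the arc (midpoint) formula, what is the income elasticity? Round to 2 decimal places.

-0.74

ΔQ = 375.8 − 465 = -89.2; midpoint Q̄ = (465 + 375.8)/2 = 420.4.
ΔI = 68810 − 51600 = 17210; midpoint Ī = (51600 + 68810)/2 = 60205.
η = (ΔQ/Q̄) ÷ (ΔI/Ī) = (-89.2/420.4) ÷ (17210/60205) = -0.74.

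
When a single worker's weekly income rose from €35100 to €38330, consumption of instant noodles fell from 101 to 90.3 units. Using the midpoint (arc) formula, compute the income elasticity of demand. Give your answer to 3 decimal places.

ΔQ = 90.3 − 101 = -10.7; midpoint Q̄ = (101 + 90.3)/2 = 95.65.
ΔI = 38330 − 35100 = 3230; midpoint Ī = (35100 + 38330)/2 = 36715.
η = (ΔQ/Q̄) ÷ (ΔI/Ī) = (-10.7/95.65) ÷ (3230/36715) = -1.272.

-1.272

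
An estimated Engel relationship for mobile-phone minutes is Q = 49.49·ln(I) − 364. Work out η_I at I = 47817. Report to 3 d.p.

At I = 47817: Q = 169.262.
dQ/dI = 49.49/I = 0.00103499 at this income.
η = (dQ/dI)·(I/Q) = 0.00103499 × (47817/169.262) = 0.292.

0.292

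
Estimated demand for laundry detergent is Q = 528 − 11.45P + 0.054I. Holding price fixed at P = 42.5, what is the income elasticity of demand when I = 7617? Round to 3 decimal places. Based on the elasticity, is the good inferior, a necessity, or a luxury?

0.909 (necessity)

At P = 42.5, I = 7617: Q = 452.693.
Holding P constant, ∂Q/∂I = 0.054.
η_I = (∂Q/∂I)·(I/Q) = 0.054 × (7617/452.693) = 0.909.
Since 0 < η < 1, this is a necessity.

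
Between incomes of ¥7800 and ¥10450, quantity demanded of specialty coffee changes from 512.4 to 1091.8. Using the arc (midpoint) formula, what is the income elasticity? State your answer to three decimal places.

ΔQ = 1091.8 − 512.4 = 579.4; midpoint Q̄ = (512.4 + 1091.8)/2 = 802.1.
ΔI = 10450 − 7800 = 2650; midpoint Ī = (7800 + 10450)/2 = 9125.
η = (ΔQ/Q̄) ÷ (ΔI/Ī) = (579.4/802.1) ÷ (2650/9125) = 2.487.

2.487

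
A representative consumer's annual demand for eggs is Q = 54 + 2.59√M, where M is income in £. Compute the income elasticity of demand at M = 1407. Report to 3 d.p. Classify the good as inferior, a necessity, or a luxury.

At M = 1407: Q = 151.151.
dQ/dM = 2.59/(2√M) = 0.0345241 at this income.
η = (dQ/dM)·(M/Q) = 0.0345241 × (1407/151.151) = 0.321.
Since 0 < η < 1, the good is a necessity.

0.321 (necessity)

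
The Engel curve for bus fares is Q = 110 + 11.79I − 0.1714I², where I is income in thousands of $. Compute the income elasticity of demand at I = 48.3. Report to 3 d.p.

At I = 48.3: Q = 279.5997.
dQ/dI = 11.79 − 0.3428I = -4.76724.
η = (dQ/dI)·(I/Q) = -4.76724 × (48.3/279.5997) = -0.824.

-0.824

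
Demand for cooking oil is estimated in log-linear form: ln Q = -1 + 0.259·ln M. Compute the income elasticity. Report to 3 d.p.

In a log-linear demand, the coefficient on ln M is the income elasticity.
So η = 0.259.

0.259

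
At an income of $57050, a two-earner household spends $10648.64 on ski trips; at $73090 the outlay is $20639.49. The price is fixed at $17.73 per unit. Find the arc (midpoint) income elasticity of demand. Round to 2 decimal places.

With a constant price, Q₁ = 10648.64/17.73 = 600.600 and Q₂ = 20639.49/17.73 = 1164.100 (equivalently, work directly with expenditure since P cancels).
Midpoint %ΔQ = (20639.49 − 10648.64)/15644.07 = 0.63864; midpoint %ΔI = (73090 − 57050)/65070 = 0.24650.
η = 0.63864 / 0.24650 = 2.59.

2.59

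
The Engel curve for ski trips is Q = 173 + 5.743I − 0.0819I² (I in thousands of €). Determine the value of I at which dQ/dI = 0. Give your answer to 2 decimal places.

35.06

dQ/dI = 5.743 − 0.1638I.
The good is inferior where dQ/dI < 0. Setting dQ/dI = 0 gives I = 5.743 / 0.1638 = 35.06.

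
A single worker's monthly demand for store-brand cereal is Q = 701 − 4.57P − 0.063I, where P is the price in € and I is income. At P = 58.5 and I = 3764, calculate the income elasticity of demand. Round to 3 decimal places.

At P = 58.5, I = 3764: Q = 196.523.
Holding P constant, ∂Q/∂I = −0.063.
η_I = (∂Q/∂I)·(I/Q) = -0.063 × (3764/196.523) = -1.207.

-1.207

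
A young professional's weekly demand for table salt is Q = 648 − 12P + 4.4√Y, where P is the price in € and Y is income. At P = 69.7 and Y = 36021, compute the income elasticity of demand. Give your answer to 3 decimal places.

At P = 69.7, Y = 36021: Q = 646.685.
Holding P constant, ∂Q/∂Y = 4.4/(2√Y) = 0.0115916.
η_Y = (∂Q/∂Y)·(Y/Q) = 0.0115916 × (36021/646.685) = 0.646.

0.646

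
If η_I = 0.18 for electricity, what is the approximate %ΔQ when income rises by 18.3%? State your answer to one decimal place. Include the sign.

3.3%

%ΔQ ≈ η × %ΔI = 0.18 × 18.3% = 3.3%.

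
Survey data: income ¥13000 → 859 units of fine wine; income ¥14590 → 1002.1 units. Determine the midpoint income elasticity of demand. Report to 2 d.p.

1.33

ΔQ = 1002.1 − 859 = 143.1; midpoint Q̄ = (859 + 1002.1)/2 = 930.55.
ΔI = 14590 − 13000 = 1590; midpoint Ī = (13000 + 14590)/2 = 13795.
η = (ΔQ/Q̄) ÷ (ΔI/Ī) = (143.1/930.55) ÷ (1590/13795) = 1.33.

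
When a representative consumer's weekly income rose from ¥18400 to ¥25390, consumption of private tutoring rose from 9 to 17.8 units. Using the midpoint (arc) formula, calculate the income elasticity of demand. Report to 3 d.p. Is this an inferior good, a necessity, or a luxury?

ΔQ = 17.8 − 9 = 8.8; midpoint Q̄ = (9 + 17.8)/2 = 13.4.
ΔI = 25390 − 18400 = 6990; midpoint Ī = (18400 + 25390)/2 = 21895.
η = (ΔQ/Q̄) ÷ (ΔI/Ī) = (8.8/13.4) ÷ (6990/21895) = 2.057.
η > 1 ⇒ luxury.

2.057 (luxury)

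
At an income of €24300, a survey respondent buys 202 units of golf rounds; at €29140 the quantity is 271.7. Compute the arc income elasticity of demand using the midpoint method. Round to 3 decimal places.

ΔQ = 271.7 − 202 = 69.7; midpoint Q̄ = (202 + 271.7)/2 = 236.85.
ΔI = 29140 − 24300 = 4840; midpoint Ī = (24300 + 29140)/2 = 26720.
η = (ΔQ/Q̄) ÷ (ΔI/Ī) = (69.7/236.85) ÷ (4840/26720) = 1.625.

1.625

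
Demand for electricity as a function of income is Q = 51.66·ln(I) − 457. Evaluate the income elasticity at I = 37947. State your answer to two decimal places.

At I = 37947: Q = 87.700.
dQ/dI = 51.66/I = 0.00136137 at this income.
η = (dQ/dI)·(I/Q) = 0.00136137 × (37947/87.700) = 0.59.

0.59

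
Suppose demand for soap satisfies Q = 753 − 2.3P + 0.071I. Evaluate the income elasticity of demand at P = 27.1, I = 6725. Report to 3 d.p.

0.409

At P = 27.1, I = 6725: Q = 1168.145.
Holding P constant, ∂Q/∂I = 0.071.
η_I = (∂Q/∂I)·(I/Q) = 0.071 × (6725/1168.145) = 0.409.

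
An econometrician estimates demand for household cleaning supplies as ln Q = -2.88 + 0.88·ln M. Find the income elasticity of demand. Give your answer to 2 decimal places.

0.88

In a log-linear demand, the coefficient on ln M is the income elasticity.
So η = 0.88.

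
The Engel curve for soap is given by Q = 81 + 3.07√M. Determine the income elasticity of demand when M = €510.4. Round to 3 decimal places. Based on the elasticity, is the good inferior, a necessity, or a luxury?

0.231 (necessity)

At M = 510.4: Q = 150.358.
dQ/dM = 3.07/(2√M) = 0.0679443 at this income.
η = (dQ/dM)·(M/Q) = 0.0679443 × (510.4/150.358) = 0.231.
Since 0 < η < 1, the good is a necessity.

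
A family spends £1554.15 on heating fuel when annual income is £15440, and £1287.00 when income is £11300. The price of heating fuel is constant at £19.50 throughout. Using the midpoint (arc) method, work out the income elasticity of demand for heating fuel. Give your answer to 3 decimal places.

0.607

With a constant price, Q₁ = 1554.15/19.50 = 79.700 and Q₂ = 1287.00/19.50 = 66.000 (equivalently, work directly with expenditure since P cancels).
Midpoint %ΔQ = (1287.00 − 1554.15)/1420.58 = -0.18806; midpoint %ΔI = (11300 − 15440)/13370 = -0.30965.
η = -0.18806 / -0.30965 = 0.607.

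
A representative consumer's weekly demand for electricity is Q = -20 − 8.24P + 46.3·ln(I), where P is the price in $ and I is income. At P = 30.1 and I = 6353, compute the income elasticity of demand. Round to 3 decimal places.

0.337

At P = 30.1, I = 6353: Q = 137.410.
Holding P constant, ∂Q/∂I = 46.3/I = 0.0072879.
η_I = (∂Q/∂I)·(I/Q) = 0.0072879 × (6353/137.410) = 0.337.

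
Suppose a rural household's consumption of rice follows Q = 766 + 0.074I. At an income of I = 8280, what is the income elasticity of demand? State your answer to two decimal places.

At I = 8280: Q = 1378.720.
dQ/dI = 0.074.
η = (dQ/dI)·(I/Q) = 0.074 × (8280/1378.720) = 0.44.

0.44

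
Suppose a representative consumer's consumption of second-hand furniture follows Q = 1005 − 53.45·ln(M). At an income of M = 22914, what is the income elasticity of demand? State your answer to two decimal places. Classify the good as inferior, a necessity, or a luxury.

At M = 22914: Q = 468.389.
dQ/dM = -53.45/M = -0.00233264 at this income.
η = (dQ/dM)·(M/Q) = -0.00233264 × (22914/468.389) = -0.11.
Since η < 0, the good is an inferior good.

-0.11 (inferior good)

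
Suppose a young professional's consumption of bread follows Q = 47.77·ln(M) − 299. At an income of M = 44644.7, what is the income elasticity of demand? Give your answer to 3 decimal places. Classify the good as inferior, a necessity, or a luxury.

At M = 44644.7: Q = 212.449.
dQ/dM = 47.77/M = 0.00107 at this income.
η = (dQ/dM)·(M/Q) = 0.00107 × (44644.7/212.449) = 0.225.
Since 0 < η < 1, the good is a necessity.

0.225 (necessity)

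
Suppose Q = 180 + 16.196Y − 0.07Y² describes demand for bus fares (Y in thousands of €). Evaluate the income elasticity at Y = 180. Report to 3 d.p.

-1.959

At Y = 180: Q = 827.2800.
dQ/dY = 16.196 − 0.14Y = -9.00400.
η = (dQ/dY)·(Y/Q) = -9.00400 × (180/827.2800) = -1.959.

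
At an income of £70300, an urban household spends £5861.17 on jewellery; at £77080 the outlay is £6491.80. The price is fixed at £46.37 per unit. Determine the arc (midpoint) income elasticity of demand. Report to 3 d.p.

With a constant price, Q₁ = 5861.17/46.37 = 126.400 and Q₂ = 6491.80/46.37 = 140.000 (equivalently, work directly with expenditure since P cancels).
Midpoint %ΔQ = (6491.80 − 5861.17)/6176.49 = 0.10210; midpoint %ΔI = (77080 − 70300)/73690 = 0.09201.
η = 0.10210 / 0.09201 = 1.110.

1.110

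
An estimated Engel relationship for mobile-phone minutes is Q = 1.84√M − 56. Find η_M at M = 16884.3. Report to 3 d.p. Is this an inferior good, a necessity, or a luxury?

At M = 16884.3: Q = 183.089.
dQ/dM = 1.84/(2√M) = 0.00708021 at this income.
η = (dQ/dM)·(M/Q) = 0.00708021 × (16884.3/183.089) = 0.653.
Since 0 < η < 1, the good is a necessity.

0.653 (necessity)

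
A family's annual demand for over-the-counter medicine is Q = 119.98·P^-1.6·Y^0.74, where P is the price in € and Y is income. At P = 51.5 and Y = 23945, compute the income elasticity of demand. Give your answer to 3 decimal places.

For a multiplicative demand Q = A·P^α·Y^β, the income elasticity is β everywhere.
Here β = 0.74, so η = 0.740.

0.740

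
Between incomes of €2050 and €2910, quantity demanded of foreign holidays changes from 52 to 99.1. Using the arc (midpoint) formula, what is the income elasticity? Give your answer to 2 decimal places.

1.80

ΔQ = 99.1 − 52 = 47.1; midpoint Q̄ = (52 + 99.1)/2 = 75.55.
ΔI = 2910 − 2050 = 860; midpoint Ī = (2050 + 2910)/2 = 2480.
η = (ΔQ/Q̄) ÷ (ΔI/Ī) = (47.1/75.55) ÷ (860/2480) = 1.80.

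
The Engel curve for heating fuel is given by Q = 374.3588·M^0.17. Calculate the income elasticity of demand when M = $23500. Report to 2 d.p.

0.17

For Q = A·M^β the income elasticity is constant and equal to β.
Here β = 0.17, so η = 0.17.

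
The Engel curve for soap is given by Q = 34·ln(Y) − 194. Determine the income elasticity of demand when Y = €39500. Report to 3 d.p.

0.205

At Y = 39500: Q = 165.858.
dQ/dY = 34/Y = 0.000860759 at this income.
η = (dQ/dY)·(Y/Q) = 0.000860759 × (39500/165.858) = 0.205.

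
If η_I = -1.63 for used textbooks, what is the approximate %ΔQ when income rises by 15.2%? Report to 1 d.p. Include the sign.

%ΔQ ≈ η × %ΔI = -1.63 × 15.2% = -24.8%.

-24.8%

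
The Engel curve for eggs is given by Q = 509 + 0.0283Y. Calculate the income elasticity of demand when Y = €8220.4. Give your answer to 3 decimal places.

At Y = 8220.4: Q = 741.637.
dQ/dY = 0.0283.
η = (dQ/dY)·(Y/Q) = 0.0283 × (8220.4/741.637) = 0.314.

0.314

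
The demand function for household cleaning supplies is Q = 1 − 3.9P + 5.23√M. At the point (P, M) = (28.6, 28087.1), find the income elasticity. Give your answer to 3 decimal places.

0.572

At P = 28.6, M = 28087.1: Q = 765.966.
Holding P constant, ∂Q/∂M = 5.23/(2√M) = 0.0156034.
η_M = (∂Q/∂M)·(M/Q) = 0.0156034 × (28087.1/765.966) = 0.572.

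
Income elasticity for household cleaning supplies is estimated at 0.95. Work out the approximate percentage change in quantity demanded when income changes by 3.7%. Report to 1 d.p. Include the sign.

3.5%

%ΔQ ≈ η × %ΔI = 0.95 × 3.7% = 3.5%.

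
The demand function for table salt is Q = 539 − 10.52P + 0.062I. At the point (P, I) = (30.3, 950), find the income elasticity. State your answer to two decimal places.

At P = 30.3, I = 950: Q = 279.144.
Holding P constant, ∂Q/∂I = 0.062.
η_I = (∂Q/∂I)·(I/Q) = 0.062 × (950/279.144) = 0.21.

0.21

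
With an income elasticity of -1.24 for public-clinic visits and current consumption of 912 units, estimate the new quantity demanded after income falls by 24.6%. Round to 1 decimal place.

1190.2

%ΔQ ≈ η × %ΔI = -1.24 × (-24.6%) = 30.504%.
New Q ≈ 912 × (1 + 0.30504) = 1190.2.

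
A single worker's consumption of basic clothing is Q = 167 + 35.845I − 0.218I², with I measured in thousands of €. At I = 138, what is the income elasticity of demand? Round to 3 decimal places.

At I = 138: Q = 962.0180.
dQ/dI = 35.845 − 0.436I = -24.32300.
η = (dQ/dI)·(I/Q) = -24.32300 × (138/962.0180) = -3.489.

-3.489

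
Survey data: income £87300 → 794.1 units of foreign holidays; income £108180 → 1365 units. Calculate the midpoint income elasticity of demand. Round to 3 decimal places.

ΔQ = 1365 − 794.1 = 570.9; midpoint Q̄ = (794.1 + 1365)/2 = 1079.55.
ΔI = 108180 − 87300 = 20880; midpoint Ī = (87300 + 108180)/2 = 97740.
η = (ΔQ/Q̄) ÷ (ΔI/Ī) = (570.9/1079.55) ÷ (20880/97740) = 2.475.

2.475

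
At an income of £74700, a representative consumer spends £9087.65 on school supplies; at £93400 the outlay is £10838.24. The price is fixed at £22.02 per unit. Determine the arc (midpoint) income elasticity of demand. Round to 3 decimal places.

0.790

With a constant price, Q₁ = 9087.65/22.02 = 412.700 and Q₂ = 10838.24/22.02 = 492.200 (equivalently, work directly with expenditure since P cancels).
Midpoint %ΔQ = (10838.24 − 9087.65)/9962.95 = 0.17571; midpoint %ΔI = (93400 − 74700)/84050 = 0.22249.
η = 0.17571 / 0.22249 = 0.790.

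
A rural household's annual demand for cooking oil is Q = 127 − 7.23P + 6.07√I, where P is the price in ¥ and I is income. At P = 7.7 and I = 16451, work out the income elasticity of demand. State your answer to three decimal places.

0.458

At P = 7.7, I = 16451: Q = 849.876.
Holding P constant, ∂Q/∂I = 6.07/(2√I) = 0.0236626.
η_I = (∂Q/∂I)·(I/Q) = 0.0236626 × (16451/849.876) = 0.458.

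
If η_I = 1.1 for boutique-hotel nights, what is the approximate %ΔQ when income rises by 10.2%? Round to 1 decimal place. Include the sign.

11.2%

%ΔQ ≈ η × %ΔI = 1.1 × 10.2% = 11.2%.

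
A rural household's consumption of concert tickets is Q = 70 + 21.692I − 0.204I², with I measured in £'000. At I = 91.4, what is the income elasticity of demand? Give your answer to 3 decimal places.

-4.092

At I = 91.4: Q = 348.4410.
dQ/dI = 21.692 − 0.408I = -15.59920.
η = (dQ/dI)·(I/Q) = -15.59920 × (91.4/348.4410) = -4.092.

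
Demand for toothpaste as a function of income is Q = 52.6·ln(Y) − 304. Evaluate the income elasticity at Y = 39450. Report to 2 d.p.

0.21

At Y = 39450: Q = 252.655.
dQ/dY = 52.6/Y = 0.00133333 at this income.
η = (dQ/dY)·(Y/Q) = 0.00133333 × (39450/252.655) = 0.21.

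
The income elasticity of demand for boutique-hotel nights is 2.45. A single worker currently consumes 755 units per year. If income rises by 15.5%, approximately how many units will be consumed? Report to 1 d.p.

1041.7

%ΔQ ≈ η × %ΔI = 2.45 × 15.5% = 37.975%.
New Q ≈ 755 × (1 + 0.37975) = 1041.7.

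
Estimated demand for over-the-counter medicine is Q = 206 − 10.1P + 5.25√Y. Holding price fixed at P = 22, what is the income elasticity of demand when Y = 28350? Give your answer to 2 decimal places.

At P = 22, Y = 28350: Q = 867.767.
Holding P constant, ∂Q/∂Y = 5.25/(2√Y) = 0.0155902.
η_Y = (∂Q/∂Y)·(Y/Q) = 0.0155902 × (28350/867.767) = 0.51.

0.51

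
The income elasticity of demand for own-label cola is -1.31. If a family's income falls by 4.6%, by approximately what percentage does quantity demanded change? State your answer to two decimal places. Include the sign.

%ΔQ ≈ η × %ΔI = -1.31 × (-4.6%) = 6.03%.

6.03%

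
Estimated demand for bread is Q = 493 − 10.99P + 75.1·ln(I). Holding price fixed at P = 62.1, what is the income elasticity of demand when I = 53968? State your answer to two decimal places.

At P = 62.1, I = 53968: Q = 628.822.
Holding P constant, ∂Q/∂I = 75.1/I = 0.00139157.
η_I = (∂Q/∂I)·(I/Q) = 0.00139157 × (53968/628.822) = 0.12.

0.12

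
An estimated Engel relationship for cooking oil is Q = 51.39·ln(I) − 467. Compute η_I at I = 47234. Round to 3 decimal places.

At I = 47234: Q = 86.104.
dQ/dI = 51.39/I = 0.00108799 at this income.
η = (dQ/dI)·(I/Q) = 0.00108799 × (47234/86.104) = 0.597.

0.597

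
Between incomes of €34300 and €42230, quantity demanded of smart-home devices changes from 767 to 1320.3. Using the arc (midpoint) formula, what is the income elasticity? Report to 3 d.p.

2.558

ΔQ = 1320.3 − 767 = 553.3; midpoint Q̄ = (767 + 1320.3)/2 = 1043.65.
ΔI = 42230 − 34300 = 7930; midpoint Ī = (34300 + 42230)/2 = 38265.
η = (ΔQ/Q̄) ÷ (ΔI/Ī) = (553.3/1043.65) ÷ (7930/38265) = 2.558.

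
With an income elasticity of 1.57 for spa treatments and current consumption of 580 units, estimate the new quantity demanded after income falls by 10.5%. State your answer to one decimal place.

%ΔQ ≈ η × %ΔI = 1.57 × (-10.5%) = -16.485%.
New Q ≈ 580 × (1 − 0.16485) = 484.4.

484.4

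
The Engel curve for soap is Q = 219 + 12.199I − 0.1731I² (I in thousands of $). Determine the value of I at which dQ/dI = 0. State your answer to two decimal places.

dQ/dI = 12.199 − 0.3462I.
The good is inferior where dQ/dI < 0. Setting dQ/dI = 0 gives I = 12.199 / 0.3462 = 35.24.

35.24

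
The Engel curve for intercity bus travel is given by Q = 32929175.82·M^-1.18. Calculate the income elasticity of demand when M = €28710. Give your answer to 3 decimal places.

-1.180

For Q = A·M^β the income elasticity is constant and equal to β.
Here β = -1.18, so η = -1.180.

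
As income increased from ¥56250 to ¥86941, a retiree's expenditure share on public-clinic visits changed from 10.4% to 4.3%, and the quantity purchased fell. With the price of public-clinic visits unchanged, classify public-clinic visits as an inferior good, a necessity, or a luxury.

inferior good

Quantity demanded falls as income rises, so η < 0.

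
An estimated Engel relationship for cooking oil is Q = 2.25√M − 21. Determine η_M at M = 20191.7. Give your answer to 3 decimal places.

0.535

At M = 20191.7: Q = 298.719.
dQ/dM = 2.25/(2√M) = 0.0079171 at this income.
η = (dQ/dM)·(M/Q) = 0.0079171 × (20191.7/298.719) = 0.535.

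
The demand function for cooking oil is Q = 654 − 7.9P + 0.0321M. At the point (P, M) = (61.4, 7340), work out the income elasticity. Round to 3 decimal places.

At P = 61.4, M = 7340: Q = 404.554.
Holding P constant, ∂Q/∂M = 0.0321.
η_M = (∂Q/∂M)·(M/Q) = 0.0321 × (7340/404.554) = 0.582.

0.582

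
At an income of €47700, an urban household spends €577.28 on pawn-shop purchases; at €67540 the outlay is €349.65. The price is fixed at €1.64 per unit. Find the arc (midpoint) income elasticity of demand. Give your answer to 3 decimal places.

With a constant price, Q₁ = 577.28/1.64 = 352.000 and Q₂ = 349.65/1.64 = 213.201 (equivalently, work directly with expenditure since P cancels).
Midpoint %ΔQ = (349.65 − 577.28)/463.47 = -0.49115; midpoint %ΔI = (67540 − 47700)/57620 = 0.34432.
η = -0.49115 / 0.34432 = -1.426.

-1.426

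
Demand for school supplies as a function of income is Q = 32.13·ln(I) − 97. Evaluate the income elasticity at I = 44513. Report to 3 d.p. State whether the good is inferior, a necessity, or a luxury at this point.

0.130 (necessity)

At I = 44513: Q = 246.905.
dQ/dI = 32.13/I = 0.000721812 at this income.
η = (dQ/dI)·(I/Q) = 0.000721812 × (44513/246.905) = 0.130.
Since 0 < η < 1, the good is a necessity.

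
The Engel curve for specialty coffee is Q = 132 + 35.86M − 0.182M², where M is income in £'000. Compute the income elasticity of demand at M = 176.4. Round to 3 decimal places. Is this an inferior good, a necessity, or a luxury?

At M = 176.4: Q = 794.4173.
dQ/dM = 35.86 − 0.364M = -28.34960.
η = (dQ/dM)·(M/Q) = -28.34960 × (176.4/794.4173) = -6.295.
η < 0 ⇒ inferior good.

-6.295 (inferior good)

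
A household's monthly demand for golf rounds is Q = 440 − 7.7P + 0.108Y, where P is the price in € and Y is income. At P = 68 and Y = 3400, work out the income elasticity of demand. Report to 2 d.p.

1.29

At P = 68, Y = 3400: Q = 283.600.
Holding P constant, ∂Q/∂Y = 0.108.
η_Y = (∂Q/∂Y)·(Y/Q) = 0.108 × (3400/283.600) = 1.29.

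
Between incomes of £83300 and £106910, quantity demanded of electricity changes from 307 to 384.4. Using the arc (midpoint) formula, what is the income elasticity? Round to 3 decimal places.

0.902

ΔQ = 384.4 − 307 = 77.4; midpoint Q̄ = (307 + 384.4)/2 = 345.7.
ΔI = 106910 − 83300 = 23610; midpoint Ī = (83300 + 106910)/2 = 95105.
η = (ΔQ/Q̄) ÷ (ΔI/Ī) = (77.4/345.7) ÷ (23610/95105) = 0.902.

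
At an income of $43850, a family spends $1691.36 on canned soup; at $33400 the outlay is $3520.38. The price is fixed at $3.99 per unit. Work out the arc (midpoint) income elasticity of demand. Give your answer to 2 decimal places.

-2.59

With a constant price, Q₁ = 1691.36/3.99 = 423.900 and Q₂ = 3520.38/3.99 = 882.301 (equivalently, work directly with expenditure since P cancels).
Midpoint %ΔQ = (3520.38 − 1691.36)/2605.87 = 0.70188; midpoint %ΔI = (33400 − 43850)/38625 = -0.27055.
η = 0.70188 / -0.27055 = -2.59.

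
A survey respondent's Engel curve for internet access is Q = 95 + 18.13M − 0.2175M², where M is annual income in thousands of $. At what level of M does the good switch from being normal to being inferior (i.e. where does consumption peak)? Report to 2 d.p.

dQ/dM = 18.13 − 0.435M.
The good is inferior where dQ/dM < 0. Setting dQ/dM = 0 gives M = 18.13 / 0.435 = 41.68.

41.68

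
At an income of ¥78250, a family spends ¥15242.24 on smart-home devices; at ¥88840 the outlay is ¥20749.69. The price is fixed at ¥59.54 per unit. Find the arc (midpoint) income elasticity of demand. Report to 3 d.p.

2.414

With a constant price, Q₁ = 15242.24/59.54 = 256.000 and Q₂ = 20749.69/59.54 = 348.500 (equivalently, work directly with expenditure since P cancels).
Midpoint %ΔQ = (20749.69 − 15242.24)/17995.97 = 0.30604; midpoint %ΔI = (88840 − 78250)/83545 = 0.12676.
η = 0.30604 / 0.12676 = 2.414.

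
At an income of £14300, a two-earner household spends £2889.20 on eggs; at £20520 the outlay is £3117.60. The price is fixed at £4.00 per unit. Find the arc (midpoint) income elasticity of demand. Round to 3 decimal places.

With a constant price, Q₁ = 2889.20/4.00 = 722.300 and Q₂ = 3117.60/4.00 = 779.400 (equivalently, work directly with expenditure since P cancels).
Midpoint %ΔQ = (3117.60 − 2889.20)/3003.40 = 0.07605; midpoint %ΔI = (20520 − 14300)/17410 = 0.35727.
η = 0.07605 / 0.35727 = 0.213.

0.213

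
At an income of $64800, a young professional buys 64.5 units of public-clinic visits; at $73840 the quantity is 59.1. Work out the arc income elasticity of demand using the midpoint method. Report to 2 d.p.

-0.67

ΔQ = 59.1 − 64.5 = -5.4; midpoint Q̄ = (64.5 + 59.1)/2 = 61.8.
ΔI = 73840 − 64800 = 9040; midpoint Ī = (64800 + 73840)/2 = 69320.
η = (ΔQ/Q̄) ÷ (ΔI/Ī) = (-5.4/61.8) ÷ (9040/69320) = -0.67.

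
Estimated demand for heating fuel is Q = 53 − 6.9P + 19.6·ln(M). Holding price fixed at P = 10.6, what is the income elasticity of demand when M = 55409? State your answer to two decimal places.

0.10

At P = 10.6, M = 55409: Q = 193.941.
Holding P constant, ∂Q/∂M = 19.6/M = 0.000353733.
η_M = (∂Q/∂M)·(M/Q) = 0.000353733 × (55409/193.941) = 0.10.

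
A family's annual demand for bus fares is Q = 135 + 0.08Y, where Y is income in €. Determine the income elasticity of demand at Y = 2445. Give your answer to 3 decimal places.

0.592

At Y = 2445: Q = 330.600.
dQ/dY = 0.08.
η = (dQ/dY)·(Y/Q) = 0.08 × (2445/330.600) = 0.592.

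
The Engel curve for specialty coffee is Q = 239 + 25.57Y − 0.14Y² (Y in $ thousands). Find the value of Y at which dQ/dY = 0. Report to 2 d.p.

91.32

dQ/dY = 25.57 − 0.28Y.
The good is inferior where dQ/dY < 0. Setting dQ/dY = 0 gives Y = 25.57 / 0.28 = 91.32.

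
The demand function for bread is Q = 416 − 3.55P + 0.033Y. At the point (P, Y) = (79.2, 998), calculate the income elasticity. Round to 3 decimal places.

0.196

At P = 79.2, Y = 998: Q = 167.774.
Holding P constant, ∂Q/∂Y = 0.033.
η_Y = (∂Q/∂Y)·(Y/Q) = 0.033 × (998/167.774) = 0.196.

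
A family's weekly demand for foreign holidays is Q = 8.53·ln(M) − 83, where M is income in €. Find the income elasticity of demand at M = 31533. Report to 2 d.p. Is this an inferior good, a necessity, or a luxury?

1.59 (luxury)

At M = 31533: Q = 5.360.
dQ/dM = 8.53/M = 0.00027051 at this income.
η = (dQ/dM)·(M/Q) = 0.00027051 × (31533/5.360) = 1.59.
Since η > 1, the good is a luxury.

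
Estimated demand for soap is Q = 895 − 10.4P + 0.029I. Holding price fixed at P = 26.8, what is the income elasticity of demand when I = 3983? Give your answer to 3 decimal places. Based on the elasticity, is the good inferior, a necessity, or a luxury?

0.158 (necessity)

At P = 26.8, I = 3983: Q = 731.787.
Holding P constant, ∂Q/∂I = 0.029.
η_I = (∂Q/∂I)·(I/Q) = 0.029 × (3983/731.787) = 0.158.
Since 0 < η < 1, this is a necessity.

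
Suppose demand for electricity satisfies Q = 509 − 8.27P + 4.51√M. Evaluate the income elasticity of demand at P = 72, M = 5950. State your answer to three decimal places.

At P = 72, M = 5950: Q = 261.444.
Holding P constant, ∂Q/∂M = 4.51/(2√M) = 0.029234.
η_M = (∂Q/∂M)·(M/Q) = 0.029234 × (5950/261.444) = 0.665.

0.665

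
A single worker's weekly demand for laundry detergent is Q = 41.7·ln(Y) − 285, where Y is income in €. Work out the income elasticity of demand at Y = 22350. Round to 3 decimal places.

0.314

At Y = 22350: Q = 132.608.
dQ/dY = 41.7/Y = 0.00186577 at this income.
η = (dQ/dY)·(Y/Q) = 0.00186577 × (22350/132.608) = 0.314.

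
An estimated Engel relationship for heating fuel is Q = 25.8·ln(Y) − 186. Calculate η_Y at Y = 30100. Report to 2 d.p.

0.32

At Y = 30100: Q = 80.057.
dQ/dY = 25.8/Y = 0.000857143 at this income.
η = (dQ/dY)·(Y/Q) = 0.000857143 × (30100/80.057) = 0.32.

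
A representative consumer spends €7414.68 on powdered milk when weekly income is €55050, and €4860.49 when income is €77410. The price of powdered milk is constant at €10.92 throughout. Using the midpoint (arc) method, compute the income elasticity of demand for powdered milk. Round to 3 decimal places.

With a constant price, Q₁ = 7414.68/10.92 = 679.000 and Q₂ = 4860.49/10.92 = 445.100 (equivalently, work directly with expenditure since P cancels).
Midpoint %ΔQ = (4860.49 − 7414.68)/6137.59 = -0.41616; midpoint %ΔI = (77410 − 55050)/66230 = 0.33761.
η = -0.41616 / 0.33761 = -1.233.

-1.233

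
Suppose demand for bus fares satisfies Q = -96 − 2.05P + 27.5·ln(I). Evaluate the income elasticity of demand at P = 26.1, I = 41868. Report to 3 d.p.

At P = 26.1, I = 41868: Q = 143.158.
Holding P constant, ∂Q/∂I = 27.5/I = 0.000656826.
η_I = (∂Q/∂I)·(I/Q) = 0.000656826 × (41868/143.158) = 0.192.

0.192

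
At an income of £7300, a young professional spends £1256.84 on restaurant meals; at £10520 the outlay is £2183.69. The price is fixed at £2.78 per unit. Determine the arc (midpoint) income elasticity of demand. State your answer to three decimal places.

1.491

With a constant price, Q₁ = 1256.84/2.78 = 452.101 and Q₂ = 2183.69/2.78 = 785.500 (equivalently, work directly with expenditure since P cancels).
Midpoint %ΔQ = (2183.69 − 1256.84)/1720.27 = 0.53878; midpoint %ΔI = (10520 − 7300)/8910 = 0.36139.
η = 0.53878 / 0.36139 = 1.491.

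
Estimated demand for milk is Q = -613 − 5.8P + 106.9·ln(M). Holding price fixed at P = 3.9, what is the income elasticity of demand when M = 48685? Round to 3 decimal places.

At P = 3.9, M = 48685: Q = 518.165.
Holding P constant, ∂Q/∂M = 106.9/M = 0.00219575.
η_M = (∂Q/∂M)·(M/Q) = 0.00219575 × (48685/518.165) = 0.206.

0.206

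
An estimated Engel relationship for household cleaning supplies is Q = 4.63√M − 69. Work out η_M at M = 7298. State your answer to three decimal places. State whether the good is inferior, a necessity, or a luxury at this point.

0.606 (necessity)

At M = 7298: Q = 326.533.
dQ/dM = 4.63/(2√M) = 0.0270987 at this income.
η = (dQ/dM)·(M/Q) = 0.0270987 × (7298/326.533) = 0.606.
Since 0 < η < 1, the good is a necessity.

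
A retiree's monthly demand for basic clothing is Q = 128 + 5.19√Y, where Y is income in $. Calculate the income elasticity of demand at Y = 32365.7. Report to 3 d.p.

0.440

At Y = 32365.7: Q = 1061.705.
dQ/dY = 5.19/(2√Y) = 0.0144243 at this income.
η = (dQ/dY)·(Y/Q) = 0.0144243 × (32365.7/1061.705) = 0.440.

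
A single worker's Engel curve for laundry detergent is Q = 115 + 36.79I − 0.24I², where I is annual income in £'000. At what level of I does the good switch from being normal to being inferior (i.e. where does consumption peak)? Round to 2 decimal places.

76.65

dQ/dI = 36.79 − 0.48I.
The good is inferior where dQ/dI < 0. Setting dQ/dI = 0 gives I = 36.79 / 0.48 = 76.65.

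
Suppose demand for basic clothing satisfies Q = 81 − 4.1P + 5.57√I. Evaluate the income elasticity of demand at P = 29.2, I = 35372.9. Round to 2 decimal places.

0.52

At P = 29.2, I = 35372.9: Q = 1008.868.
Holding P constant, ∂Q/∂I = 5.57/(2√I) = 0.0148078.
η_I = (∂Q/∂I)·(I/Q) = 0.0148078 × (35372.9/1008.868) = 0.52.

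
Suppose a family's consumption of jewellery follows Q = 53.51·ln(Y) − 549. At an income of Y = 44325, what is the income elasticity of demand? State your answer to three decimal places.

At Y = 44325: Q = 23.520.
dQ/dY = 53.51/Y = 0.00120722 at this income.
η = (dQ/dY)·(Y/Q) = 0.00120722 × (44325/23.520) = 2.275.

2.275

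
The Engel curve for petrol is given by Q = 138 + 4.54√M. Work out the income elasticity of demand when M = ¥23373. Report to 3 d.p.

At M = 23373: Q = 832.086.
dQ/dM = 4.54/(2√M) = 0.014848 at this income.
η = (dQ/dM)·(M/Q) = 0.014848 × (23373/832.086) = 0.417.

0.417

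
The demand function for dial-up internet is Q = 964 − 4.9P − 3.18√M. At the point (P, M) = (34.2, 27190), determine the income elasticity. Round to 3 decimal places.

-0.964

At P = 34.2, M = 27190: Q = 272.057.
Holding P constant, ∂Q/∂M = -3.18/(2√M) = -0.00964256.
η_M = (∂Q/∂M)·(M/Q) = -0.00964256 × (27190/272.057) = -0.964.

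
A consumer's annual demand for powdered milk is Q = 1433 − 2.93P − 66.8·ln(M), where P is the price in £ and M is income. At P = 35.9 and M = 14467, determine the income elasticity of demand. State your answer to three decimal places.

At P = 35.9, M = 14467: Q = 687.894.
Holding P constant, ∂Q/∂M = -66.8/M = -0.00461741.
η_M = (∂Q/∂M)·(M/Q) = -0.00461741 × (14467/687.894) = -0.097.

-0.097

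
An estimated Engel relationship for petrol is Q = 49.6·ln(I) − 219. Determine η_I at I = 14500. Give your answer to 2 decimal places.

At I = 14500: Q = 256.262.
dQ/dI = 49.6/I = 0.00342069 at this income.
η = (dQ/dI)·(I/Q) = 0.00342069 × (14500/256.262) = 0.19.

0.19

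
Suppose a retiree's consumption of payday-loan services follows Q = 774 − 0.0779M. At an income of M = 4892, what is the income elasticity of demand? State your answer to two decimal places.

At M = 4892: Q = 392.913.
dQ/dM = −0.0779.
η = (dQ/dM)·(M/Q) = -0.0779 × (4892/392.913) = -0.97.

-0.97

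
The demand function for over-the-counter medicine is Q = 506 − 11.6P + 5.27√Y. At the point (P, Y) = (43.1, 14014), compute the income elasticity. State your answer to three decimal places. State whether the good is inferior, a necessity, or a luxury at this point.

0.495 (necessity)

At P = 43.1, Y = 14014: Q = 629.907.
Holding P constant, ∂Q/∂Y = 5.27/(2√Y) = 0.0222587.
η_Y = (∂Q/∂Y)·(Y/Q) = 0.0222587 × (14014/629.907) = 0.495.
Since 0 < η < 1, this is a necessity.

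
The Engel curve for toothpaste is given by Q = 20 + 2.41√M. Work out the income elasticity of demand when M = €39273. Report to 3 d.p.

At M = 39273: Q = 497.600.
dQ/dM = 2.41/(2√M) = 0.00608051 at this income.
η = (dQ/dM)·(M/Q) = 0.00608051 × (39273/497.600) = 0.480.

0.480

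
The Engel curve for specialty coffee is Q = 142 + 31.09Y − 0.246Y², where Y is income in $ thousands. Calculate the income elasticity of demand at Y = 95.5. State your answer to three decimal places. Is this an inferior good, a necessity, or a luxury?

At Y = 95.5: Q = 867.5135.
dQ/dY = 31.09 − 0.492Y = -15.89600.
η = (dQ/dY)·(Y/Q) = -15.89600 × (95.5/867.5135) = -1.750.
η < 0 ⇒ inferior good.

-1.750 (inferior good)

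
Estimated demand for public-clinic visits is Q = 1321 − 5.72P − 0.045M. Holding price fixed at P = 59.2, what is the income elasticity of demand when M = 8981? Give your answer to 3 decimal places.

-0.699

At P = 59.2, M = 8981: Q = 578.231.
Holding P constant, ∂Q/∂M = −0.045.
η_M = (∂Q/∂M)·(M/Q) = -0.045 × (8981/578.231) = -0.699.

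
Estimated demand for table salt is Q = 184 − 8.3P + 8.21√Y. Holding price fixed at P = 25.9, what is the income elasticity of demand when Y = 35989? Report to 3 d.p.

At P = 25.9, Y = 35989: Q = 1526.530.
Holding P constant, ∂Q/∂Y = 8.21/(2√Y) = 0.0216386.
η_Y = (∂Q/∂Y)·(Y/Q) = 0.0216386 × (35989/1526.530) = 0.510.

0.510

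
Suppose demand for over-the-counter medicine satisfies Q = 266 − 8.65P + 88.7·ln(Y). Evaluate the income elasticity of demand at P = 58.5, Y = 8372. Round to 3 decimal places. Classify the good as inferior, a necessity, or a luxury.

0.158 (necessity)

At P = 58.5, Y = 8372: Q = 561.171.
Holding P constant, ∂Q/∂Y = 88.7/Y = 0.0105948.
η_Y = (∂Q/∂Y)·(Y/Q) = 0.0105948 × (8372/561.171) = 0.158.
Since 0 < η < 1, this is a necessity.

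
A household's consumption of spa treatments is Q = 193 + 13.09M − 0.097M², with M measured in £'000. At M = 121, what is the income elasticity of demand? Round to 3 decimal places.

-3.522

At M = 121: Q = 356.7130.
dQ/dM = 13.09 − 0.194M = -10.38400.
η = (dQ/dM)·(M/Q) = -10.38400 × (121/356.7130) = -3.522.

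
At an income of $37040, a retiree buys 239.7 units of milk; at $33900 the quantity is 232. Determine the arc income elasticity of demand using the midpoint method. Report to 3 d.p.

0.369

ΔQ = 232 − 239.7 = -7.7; midpoint Q̄ = (239.7 + 232)/2 = 235.85.
ΔI = 33900 − 37040 = -3140; midpoint Ī = (37040 + 33900)/2 = 35470.
η = (ΔQ/Q̄) ÷ (ΔI/Ī) = (-7.7/235.85) ÷ (-3140/35470) = 0.369.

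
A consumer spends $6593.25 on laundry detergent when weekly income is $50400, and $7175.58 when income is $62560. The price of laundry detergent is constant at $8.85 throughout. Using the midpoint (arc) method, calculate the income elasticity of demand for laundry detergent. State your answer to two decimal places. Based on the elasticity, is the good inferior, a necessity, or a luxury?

0.39 (necessity)

With a constant price, Q₁ = 6593.25/8.85 = 745.000 and Q₂ = 7175.58/8.85 = 810.800 (equivalently, work directly with expenditure since P cancels).
Midpoint %ΔQ = (7175.58 − 6593.25)/6884.42 = 0.08459; midpoint %ΔI = (62560 − 50400)/56480 = 0.21530.
η = 0.08459 / 0.21530 = 0.39.
0 < η < 1 ⇒ necessity.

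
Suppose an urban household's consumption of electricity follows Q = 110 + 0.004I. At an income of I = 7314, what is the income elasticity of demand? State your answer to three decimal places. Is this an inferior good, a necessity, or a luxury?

At I = 7314: Q = 139.256.
dQ/dI = 0.004.
η = (dQ/dI)·(I/Q) = 0.004 × (7314/139.256) = 0.210.
Since 0 < η < 1, the good is a necessity.

0.210 (necessity)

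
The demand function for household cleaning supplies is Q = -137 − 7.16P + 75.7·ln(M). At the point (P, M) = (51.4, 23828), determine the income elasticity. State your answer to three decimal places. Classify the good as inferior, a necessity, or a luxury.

0.293 (necessity)

At P = 51.4, M = 23828: Q = 257.927.
Holding P constant, ∂Q/∂M = 75.7/M = 0.00317693.
η_M = (∂Q/∂M)·(M/Q) = 0.00317693 × (23828/257.927) = 0.293.
Since 0 < η < 1, this is a necessity.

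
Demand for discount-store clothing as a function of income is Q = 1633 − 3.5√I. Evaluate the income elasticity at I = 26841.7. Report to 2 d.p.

At I = 26841.7: Q = 1059.580.
dQ/dI = -3.5/(2√I) = -0.0106815 at this income.
η = (dQ/dI)·(I/Q) = -0.0106815 × (26841.7/1059.580) = -0.27.

-0.27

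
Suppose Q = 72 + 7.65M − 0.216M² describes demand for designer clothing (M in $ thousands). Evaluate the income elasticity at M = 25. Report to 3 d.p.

-0.614

At M = 25: Q = 128.2500.
dQ/dM = 7.65 − 0.432M = -3.15000.
η = (dQ/dM)·(M/Q) = -3.15000 × (25/128.2500) = -0.614.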